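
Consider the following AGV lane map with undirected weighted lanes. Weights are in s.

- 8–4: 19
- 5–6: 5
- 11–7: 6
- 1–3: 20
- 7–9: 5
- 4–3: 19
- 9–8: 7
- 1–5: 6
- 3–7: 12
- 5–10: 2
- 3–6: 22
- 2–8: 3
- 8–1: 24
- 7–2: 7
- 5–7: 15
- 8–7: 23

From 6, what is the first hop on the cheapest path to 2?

5

Candidate routes:
6 - 5 - 7 - 2: 5+15+7 = 27
6 - 5 - 7 - 9 - 8 - 2: 5+15+5+7+3 = 35
6 - 5 - 1 - 8 - 2: 5+6+24+3 = 38
Cheapest is 6 - 5 - 7 - 2 at 27 s.
So from 6 the first move is to 5.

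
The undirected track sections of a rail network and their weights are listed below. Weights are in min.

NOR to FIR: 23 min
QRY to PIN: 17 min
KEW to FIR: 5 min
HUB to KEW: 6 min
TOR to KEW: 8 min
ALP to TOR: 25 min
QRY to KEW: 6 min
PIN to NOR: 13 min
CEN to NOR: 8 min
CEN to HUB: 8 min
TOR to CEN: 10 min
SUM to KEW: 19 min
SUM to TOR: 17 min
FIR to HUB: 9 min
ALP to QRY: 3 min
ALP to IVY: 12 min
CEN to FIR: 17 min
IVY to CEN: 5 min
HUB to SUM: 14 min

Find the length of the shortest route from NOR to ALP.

25 min

Enumerating some paths:
NOR → CEN → TOR → KEW → QRY → ALP: 8+10+8+6+3 = 35
NOR → CEN → IVY → ALP: 8+5+12 = 25
NOR → PIN → QRY → ALP: 13+17+3 = 33
NOR → CEN → HUB → KEW → QRY → ALP: 8+8+6+6+3 = 31
Cheapest is NOR → CEN → IVY → ALP at 25 min.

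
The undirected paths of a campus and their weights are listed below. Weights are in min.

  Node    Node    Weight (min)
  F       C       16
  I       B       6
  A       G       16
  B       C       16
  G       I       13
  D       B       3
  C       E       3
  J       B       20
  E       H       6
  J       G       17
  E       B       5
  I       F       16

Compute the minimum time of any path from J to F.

Candidate routes:
J - B - E - C - F: 20+5+3+16 = 44
J - B - I - F: 20+6+16 = 42
J - B - C - F: 20+16+16 = 52
J - G - I - F: 17+13+16 = 46
Cheapest is J - B - I - F at 42 min.

42 min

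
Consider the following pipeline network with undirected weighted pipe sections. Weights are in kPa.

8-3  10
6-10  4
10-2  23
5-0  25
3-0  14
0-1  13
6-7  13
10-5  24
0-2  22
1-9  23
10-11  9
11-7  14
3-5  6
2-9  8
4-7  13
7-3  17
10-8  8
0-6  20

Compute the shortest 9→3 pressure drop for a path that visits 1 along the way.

50 kPa

Shortest 9→1: 9 → 1 = 23
Best 1 to 3: 1 → 0 → 3 costing 27
Total via 1: 23 + 27 = 50 kPa.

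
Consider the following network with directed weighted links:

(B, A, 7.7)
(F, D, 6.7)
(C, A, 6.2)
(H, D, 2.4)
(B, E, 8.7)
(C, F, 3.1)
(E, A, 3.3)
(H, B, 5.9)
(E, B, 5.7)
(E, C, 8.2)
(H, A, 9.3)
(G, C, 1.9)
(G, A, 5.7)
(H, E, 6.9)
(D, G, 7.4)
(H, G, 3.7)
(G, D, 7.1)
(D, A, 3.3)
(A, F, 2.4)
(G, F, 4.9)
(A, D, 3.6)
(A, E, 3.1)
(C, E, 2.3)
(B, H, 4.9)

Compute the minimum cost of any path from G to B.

9.9

Settle nodes by increasing distance from G:
G: 0
C: 1.9  (via G)
E: 4.2  (via C)
F: 4.9  (via G)
A: 5.7  (via G)
D: 7.1  (via G)
B: 9.9  (via E)
Shortest route: G–C–E–B = 9.9.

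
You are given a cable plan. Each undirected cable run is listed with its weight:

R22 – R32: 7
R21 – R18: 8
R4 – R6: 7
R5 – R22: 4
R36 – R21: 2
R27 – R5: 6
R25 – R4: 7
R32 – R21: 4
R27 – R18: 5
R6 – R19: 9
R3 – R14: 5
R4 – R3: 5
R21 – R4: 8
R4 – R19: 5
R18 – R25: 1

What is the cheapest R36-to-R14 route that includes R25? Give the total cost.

Shortest R36→R25: R36 → R21 → R18 → R25 = 11
Shortest R25→R14: R25 → R4 → R3 → R14 = 17
Total via R25: 11 + 17 = 28.

28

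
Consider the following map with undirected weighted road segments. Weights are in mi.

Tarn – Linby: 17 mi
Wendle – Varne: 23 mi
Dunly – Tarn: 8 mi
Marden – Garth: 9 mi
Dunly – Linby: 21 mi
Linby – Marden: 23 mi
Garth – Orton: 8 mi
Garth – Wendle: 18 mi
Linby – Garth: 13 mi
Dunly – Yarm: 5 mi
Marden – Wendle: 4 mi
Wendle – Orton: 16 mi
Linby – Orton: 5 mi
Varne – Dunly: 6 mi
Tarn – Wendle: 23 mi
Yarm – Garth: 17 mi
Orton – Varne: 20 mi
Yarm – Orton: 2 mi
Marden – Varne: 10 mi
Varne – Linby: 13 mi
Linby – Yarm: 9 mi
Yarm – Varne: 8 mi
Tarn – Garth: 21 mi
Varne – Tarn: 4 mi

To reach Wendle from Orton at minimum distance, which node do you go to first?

Enumerating some paths:
Orton → Garth → Wendle: 8+18 = 26
Orton → Yarm → Varne → Marden → Wendle: 2+8+10+4 = 24
Orton → Wendle: 16 = 16
Orton → Garth → Marden → Wendle: 8+9+4 = 21
Cheapest is Orton → Wendle at 16 mi.
So from Orton the first move is to Wendle.

Wendle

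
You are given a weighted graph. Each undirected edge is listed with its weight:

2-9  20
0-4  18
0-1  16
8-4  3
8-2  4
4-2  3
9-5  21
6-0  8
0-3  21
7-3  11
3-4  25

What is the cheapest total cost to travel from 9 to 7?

59

Shortest distances from 9:
9: 0
2: 20  (via 9)
5: 21  (via 9)
4: 23  (via 2)
8: 24  (via 2)
0: 41  (via 4)
3: 48  (via 4)
6: 49  (via 0)
1: 57  (via 0)
7: 59  (via 3)
Shortest route: 9 → 2 → 4 → 3 → 7 = 59.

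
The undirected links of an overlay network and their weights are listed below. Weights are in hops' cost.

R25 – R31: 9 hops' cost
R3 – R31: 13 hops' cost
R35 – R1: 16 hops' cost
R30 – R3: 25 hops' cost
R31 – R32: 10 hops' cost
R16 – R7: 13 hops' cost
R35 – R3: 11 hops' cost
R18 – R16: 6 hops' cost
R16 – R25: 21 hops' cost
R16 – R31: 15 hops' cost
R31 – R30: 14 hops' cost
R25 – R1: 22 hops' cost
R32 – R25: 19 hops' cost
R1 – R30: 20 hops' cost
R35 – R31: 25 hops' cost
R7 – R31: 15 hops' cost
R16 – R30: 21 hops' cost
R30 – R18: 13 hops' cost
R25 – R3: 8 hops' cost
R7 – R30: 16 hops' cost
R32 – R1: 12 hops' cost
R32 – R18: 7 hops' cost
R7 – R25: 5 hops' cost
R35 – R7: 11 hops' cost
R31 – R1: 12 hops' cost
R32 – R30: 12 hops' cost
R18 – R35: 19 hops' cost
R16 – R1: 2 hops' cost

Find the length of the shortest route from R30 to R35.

Running Dijkstra from R30:
R30: 0
R32: 12  (via R30)
R18: 13  (via R30)
R31: 14  (via R30)
R7: 16  (via R30)
R16: 19  (via R18)
R1: 20  (via R30)
R25: 21  (via R7)
R3: 25  (via R30)
R35: 27  (via R7)
Shortest route: R30–R7–R35 = 27 hops' cost.

27 hops' cost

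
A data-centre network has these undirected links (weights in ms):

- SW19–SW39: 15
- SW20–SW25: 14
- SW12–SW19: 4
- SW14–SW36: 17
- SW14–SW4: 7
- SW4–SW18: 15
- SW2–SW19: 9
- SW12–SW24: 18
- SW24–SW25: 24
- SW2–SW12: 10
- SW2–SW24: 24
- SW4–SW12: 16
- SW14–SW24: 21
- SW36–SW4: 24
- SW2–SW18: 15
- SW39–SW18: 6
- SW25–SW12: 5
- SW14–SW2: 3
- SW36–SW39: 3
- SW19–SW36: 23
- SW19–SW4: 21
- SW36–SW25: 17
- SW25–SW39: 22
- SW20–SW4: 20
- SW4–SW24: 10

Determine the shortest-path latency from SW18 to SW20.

Running Dijkstra from SW18:
SW18: 0
SW39: 6  (via SW18)
SW36: 9  (via SW39)
SW2: 15  (via SW18)
SW4: 15  (via SW18)
SW14: 18  (via SW2)
SW19: 21  (via SW39)
SW24: 25  (via SW4)
SW12: 25  (via SW2)
SW25: 26  (via SW36)
SW20: 35  (via SW4)
Shortest route: SW18–SW4–SW20 = 35 ms.

35 ms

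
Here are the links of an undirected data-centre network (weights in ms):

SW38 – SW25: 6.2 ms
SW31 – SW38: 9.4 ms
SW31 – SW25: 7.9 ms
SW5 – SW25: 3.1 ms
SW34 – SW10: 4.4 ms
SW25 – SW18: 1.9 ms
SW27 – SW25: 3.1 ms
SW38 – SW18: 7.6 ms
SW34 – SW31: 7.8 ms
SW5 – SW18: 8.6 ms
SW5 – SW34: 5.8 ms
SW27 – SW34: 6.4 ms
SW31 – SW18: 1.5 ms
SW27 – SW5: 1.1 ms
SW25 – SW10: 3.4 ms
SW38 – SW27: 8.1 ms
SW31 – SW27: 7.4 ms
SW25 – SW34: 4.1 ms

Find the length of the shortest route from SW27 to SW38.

Compare a few routes:
SW27 → SW25 → SW18 → SW38: 3.1+1.9+7.6 = 12.6
SW27 → SW5 → SW25 → SW38: 1.1+3.1+6.2 = 10.4
SW27 → SW38: 8.1 = 8.1
SW27 → SW25 → SW38: 3.1+6.2 = 9.3
The minimum is 8.1 ms via SW27 → SW38.

8.1 ms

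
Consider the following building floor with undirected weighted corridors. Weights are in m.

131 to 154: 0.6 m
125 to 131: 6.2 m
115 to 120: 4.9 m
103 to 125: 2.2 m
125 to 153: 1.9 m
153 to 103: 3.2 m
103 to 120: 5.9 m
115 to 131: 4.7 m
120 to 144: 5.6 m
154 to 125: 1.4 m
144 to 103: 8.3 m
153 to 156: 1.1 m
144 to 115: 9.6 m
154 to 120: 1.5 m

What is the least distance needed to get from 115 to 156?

Settle nodes by increasing distance from 115:
115: 0
131: 4.7  (via 115)
120: 4.9  (via 115)
154: 5.3  (via 131)
125: 6.7  (via 154)
153: 8.6  (via 125)
103: 8.9  (via 125)
144: 9.6  (via 115)
156: 9.7  (via 153)
Shortest route: 115 → 131 → 154 → 125 → 153 → 156 = 9.7 m.

9.7 m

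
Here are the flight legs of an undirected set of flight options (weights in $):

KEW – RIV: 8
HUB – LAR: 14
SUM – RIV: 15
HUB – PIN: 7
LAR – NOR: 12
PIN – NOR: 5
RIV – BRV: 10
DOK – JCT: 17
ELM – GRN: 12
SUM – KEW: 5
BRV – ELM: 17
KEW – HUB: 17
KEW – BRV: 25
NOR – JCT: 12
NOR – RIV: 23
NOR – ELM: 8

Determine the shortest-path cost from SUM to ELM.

$40

Enumerating some paths:
SUM - KEW - RIV - NOR - ELM: 5+8+23+8 = 44
SUM - KEW - RIV - BRV - ELM: 5+8+10+17 = 40
SUM - KEW - HUB - PIN - NOR - ELM: 5+17+7+5+8 = 42
SUM - RIV - BRV - ELM: 15+10+17 = 42
Cheapest is SUM - KEW - RIV - BRV - ELM at $40.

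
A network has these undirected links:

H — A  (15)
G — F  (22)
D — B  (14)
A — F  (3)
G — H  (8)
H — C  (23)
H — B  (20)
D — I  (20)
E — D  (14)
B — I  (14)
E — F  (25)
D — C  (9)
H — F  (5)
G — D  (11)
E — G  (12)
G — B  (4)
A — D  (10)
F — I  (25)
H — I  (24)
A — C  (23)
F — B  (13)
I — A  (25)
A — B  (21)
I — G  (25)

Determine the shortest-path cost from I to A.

25

Compare a few routes:
I - B - F - A: 14+13+3 = 30
I - F - A: 25+3 = 28
I - A: 25 = 25
The minimum is 25 via I - A.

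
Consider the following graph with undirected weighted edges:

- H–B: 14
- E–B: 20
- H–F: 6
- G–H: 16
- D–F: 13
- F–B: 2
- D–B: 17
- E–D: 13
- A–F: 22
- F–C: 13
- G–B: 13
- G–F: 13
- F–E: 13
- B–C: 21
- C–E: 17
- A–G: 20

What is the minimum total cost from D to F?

13

Compare a few routes:
D → B → F: 17+2 = 19
D → E → F: 13+13 = 26
D → F: 13 = 13
The minimum is 13 via D → F.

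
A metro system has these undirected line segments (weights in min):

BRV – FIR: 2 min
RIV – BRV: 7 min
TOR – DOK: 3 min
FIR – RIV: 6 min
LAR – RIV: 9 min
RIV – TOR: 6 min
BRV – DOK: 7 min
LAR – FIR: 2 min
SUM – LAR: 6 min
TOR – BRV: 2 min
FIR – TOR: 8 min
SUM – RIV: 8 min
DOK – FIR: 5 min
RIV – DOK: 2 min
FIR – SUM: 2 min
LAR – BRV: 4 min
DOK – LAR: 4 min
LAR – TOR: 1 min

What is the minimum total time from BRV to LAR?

Candidate routes:
BRV–LAR: 4 = 4
BRV–TOR–LAR: 2+1 = 3
The minimum is 3 min via BRV–TOR–LAR.

3 min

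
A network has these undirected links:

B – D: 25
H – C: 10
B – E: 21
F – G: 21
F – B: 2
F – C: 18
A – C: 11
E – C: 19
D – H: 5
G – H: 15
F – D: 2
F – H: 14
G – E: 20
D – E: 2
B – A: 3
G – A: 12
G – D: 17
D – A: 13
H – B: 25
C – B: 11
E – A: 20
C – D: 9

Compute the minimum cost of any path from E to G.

19

Candidate routes:
E–D–H–G: 2+5+15 = 22
E–D–G: 2+17 = 19
E–D–F–B–A–G: 2+2+2+3+12 = 21
E–G: 20 = 20
The minimum is 19 via E–D–G.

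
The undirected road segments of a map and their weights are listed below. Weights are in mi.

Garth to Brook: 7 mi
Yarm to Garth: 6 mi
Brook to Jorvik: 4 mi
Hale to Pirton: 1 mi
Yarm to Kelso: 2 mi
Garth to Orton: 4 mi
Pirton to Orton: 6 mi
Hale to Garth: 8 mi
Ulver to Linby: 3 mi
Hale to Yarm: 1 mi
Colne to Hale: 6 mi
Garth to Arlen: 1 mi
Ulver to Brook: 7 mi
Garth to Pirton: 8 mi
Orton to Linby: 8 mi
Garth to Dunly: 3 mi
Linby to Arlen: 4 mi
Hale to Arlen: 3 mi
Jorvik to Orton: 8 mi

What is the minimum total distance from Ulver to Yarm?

11 mi

Running Dijkstra from Ulver:
Ulver: 0
Linby: 3  (via Ulver)
Arlen: 7  (via Linby)
Brook: 7  (via Ulver)
Garth: 8  (via Arlen)
Hale: 10  (via Arlen)
Jorvik: 11  (via Brook)
Orton: 11  (via Linby)
Dunly: 11  (via Garth)
Pirton: 11  (via Hale)
Yarm: 11  (via Hale)
Shortest route: Ulver–Linby–Arlen–Hale–Yarm = 11 mi.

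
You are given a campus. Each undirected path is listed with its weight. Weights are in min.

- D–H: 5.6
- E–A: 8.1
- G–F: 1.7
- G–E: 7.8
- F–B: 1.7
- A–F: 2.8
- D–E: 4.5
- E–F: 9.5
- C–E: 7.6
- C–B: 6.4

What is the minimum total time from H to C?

Candidate routes:
H → D → E → C: 5.6+4.5+7.6 = 17.7
H → D → E → F → B → C: 5.6+4.5+9.5+1.7+6.4 = 27.7
The minimum is 17.7 min via H → D → E → C.

17.7 min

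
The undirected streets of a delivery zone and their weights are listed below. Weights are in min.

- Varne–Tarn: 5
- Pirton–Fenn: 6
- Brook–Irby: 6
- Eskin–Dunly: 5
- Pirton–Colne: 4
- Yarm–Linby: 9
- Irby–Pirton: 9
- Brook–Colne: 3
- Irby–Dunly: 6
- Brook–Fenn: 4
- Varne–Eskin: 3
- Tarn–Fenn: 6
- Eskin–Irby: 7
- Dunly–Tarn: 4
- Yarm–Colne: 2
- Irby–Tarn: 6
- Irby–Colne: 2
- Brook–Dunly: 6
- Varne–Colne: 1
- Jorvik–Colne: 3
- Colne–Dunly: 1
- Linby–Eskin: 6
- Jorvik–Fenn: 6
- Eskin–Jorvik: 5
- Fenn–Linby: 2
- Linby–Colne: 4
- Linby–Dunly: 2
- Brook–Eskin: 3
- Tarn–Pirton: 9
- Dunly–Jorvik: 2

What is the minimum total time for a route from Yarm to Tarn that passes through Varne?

8 min

Best Yarm to Varne: Yarm–Colne–Varne costing 3
Best Varne to Tarn: Varne–Tarn costing 5
Total via Varne: 3 + 5 = 8 min.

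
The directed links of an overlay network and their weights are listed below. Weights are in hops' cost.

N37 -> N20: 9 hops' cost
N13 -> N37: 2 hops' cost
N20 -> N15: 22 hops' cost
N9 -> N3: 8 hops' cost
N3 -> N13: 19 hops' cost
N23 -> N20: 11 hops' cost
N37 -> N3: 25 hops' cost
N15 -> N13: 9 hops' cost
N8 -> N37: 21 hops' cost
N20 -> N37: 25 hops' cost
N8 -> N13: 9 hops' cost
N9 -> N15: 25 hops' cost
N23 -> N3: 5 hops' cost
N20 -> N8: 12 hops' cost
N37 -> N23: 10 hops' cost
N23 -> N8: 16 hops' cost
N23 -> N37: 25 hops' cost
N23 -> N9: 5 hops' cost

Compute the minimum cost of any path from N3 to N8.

Enumerating some paths:
N3 → N13 → N37 → N23 → N8: 19+2+10+16 = 47
N3 → N13 → N37 → N20 → N8: 19+2+9+12 = 42
The minimum is 42 hops' cost via N3 → N13 → N37 → N20 → N8.

42 hops' cost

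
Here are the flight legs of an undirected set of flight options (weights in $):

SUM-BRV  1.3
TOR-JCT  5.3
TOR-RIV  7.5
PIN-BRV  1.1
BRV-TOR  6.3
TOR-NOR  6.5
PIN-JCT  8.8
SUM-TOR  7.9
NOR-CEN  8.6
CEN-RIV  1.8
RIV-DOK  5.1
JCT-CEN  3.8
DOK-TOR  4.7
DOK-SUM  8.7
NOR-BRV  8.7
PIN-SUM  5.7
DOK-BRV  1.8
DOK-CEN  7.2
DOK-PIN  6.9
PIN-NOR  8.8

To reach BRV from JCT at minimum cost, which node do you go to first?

PIN

Candidate routes:
JCT → TOR → DOK → BRV: 5.3+4.7+1.8 = 11.8
JCT → PIN → BRV: 8.8+1.1 = 9.9
JCT → TOR → BRV: 5.3+6.3 = 11.6
The minimum is $9.9 via JCT → PIN → BRV.
So from JCT the first move is to PIN.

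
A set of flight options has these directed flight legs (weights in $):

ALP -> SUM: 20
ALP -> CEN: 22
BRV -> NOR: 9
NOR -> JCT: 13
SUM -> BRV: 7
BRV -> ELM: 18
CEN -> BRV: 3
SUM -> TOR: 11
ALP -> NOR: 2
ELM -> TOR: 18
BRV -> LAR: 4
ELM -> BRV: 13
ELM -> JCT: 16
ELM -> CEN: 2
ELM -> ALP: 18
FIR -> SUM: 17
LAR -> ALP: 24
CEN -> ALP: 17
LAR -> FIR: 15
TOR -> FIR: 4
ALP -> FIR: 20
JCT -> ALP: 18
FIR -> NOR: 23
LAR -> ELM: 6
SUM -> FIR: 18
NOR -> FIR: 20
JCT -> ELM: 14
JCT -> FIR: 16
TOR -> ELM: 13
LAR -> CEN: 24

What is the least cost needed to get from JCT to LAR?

$23

Candidate routes:
JCT → ELM → CEN → BRV → LAR: 14+2+3+4 = 23
JCT → ELM → BRV → LAR: 14+13+4 = 31
The minimum is $23 via JCT → ELM → CEN → BRV → LAR.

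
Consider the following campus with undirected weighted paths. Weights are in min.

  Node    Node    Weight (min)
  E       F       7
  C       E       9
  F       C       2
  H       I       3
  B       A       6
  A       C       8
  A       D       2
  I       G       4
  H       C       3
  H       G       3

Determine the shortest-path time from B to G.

Running Dijkstra from B:
B: 0
A: 6  (via B)
D: 8  (via A)
C: 14  (via A)
F: 16  (via C)
H: 17  (via C)
G: 20  (via H)
Shortest route: B–A–C–H–G = 20 min.

20 min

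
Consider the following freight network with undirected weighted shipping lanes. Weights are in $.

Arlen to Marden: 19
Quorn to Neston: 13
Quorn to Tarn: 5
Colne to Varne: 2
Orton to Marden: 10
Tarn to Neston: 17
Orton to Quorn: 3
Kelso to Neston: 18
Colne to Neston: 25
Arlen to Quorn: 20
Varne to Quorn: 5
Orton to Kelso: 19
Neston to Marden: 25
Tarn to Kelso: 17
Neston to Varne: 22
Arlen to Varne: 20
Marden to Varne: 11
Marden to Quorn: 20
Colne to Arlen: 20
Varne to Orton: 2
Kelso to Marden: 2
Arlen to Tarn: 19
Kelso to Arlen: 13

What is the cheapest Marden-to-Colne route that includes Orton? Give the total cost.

$14

Best Marden to Orton: Marden–Orton costing 10
Best Orton to Colne: Orton–Varne–Colne costing 4
Total via Orton: 10 + 4 = $14.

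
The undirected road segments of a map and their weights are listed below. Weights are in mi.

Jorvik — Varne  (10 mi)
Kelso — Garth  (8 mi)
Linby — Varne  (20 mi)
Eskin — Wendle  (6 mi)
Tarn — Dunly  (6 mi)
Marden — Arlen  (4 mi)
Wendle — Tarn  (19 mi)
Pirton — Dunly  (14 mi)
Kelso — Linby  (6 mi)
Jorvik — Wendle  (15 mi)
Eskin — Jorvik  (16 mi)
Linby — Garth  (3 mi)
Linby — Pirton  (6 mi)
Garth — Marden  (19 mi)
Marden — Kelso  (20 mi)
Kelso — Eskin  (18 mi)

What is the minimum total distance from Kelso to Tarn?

Compare a few routes:
Kelso - Linby - Pirton - Dunly - Tarn: 6+6+14+6 = 32
Kelso - Garth - Linby - Pirton - Dunly - Tarn: 8+3+6+14+6 = 37
Cheapest is Kelso - Linby - Pirton - Dunly - Tarn at 32 mi.

32 mi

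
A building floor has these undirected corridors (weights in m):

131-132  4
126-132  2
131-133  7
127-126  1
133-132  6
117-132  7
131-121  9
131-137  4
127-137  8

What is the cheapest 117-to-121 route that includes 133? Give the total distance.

Shortest 117→133: 117–132–133 = 13
Best 133 to 121: 133–131–121 costing 16
Total via 133: 13 + 16 = 29 m.

29 m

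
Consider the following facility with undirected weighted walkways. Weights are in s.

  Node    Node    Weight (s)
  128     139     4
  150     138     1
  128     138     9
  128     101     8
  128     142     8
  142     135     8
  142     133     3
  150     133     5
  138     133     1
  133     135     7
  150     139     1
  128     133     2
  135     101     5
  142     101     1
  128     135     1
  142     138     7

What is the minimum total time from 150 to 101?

6 s

Candidate routes:
150 - 138 - 133 - 142 - 101: 1+1+3+1 = 6
150 - 138 - 142 - 101: 1+7+1 = 9
Cheapest is 150 - 138 - 133 - 142 - 101 at 6 s.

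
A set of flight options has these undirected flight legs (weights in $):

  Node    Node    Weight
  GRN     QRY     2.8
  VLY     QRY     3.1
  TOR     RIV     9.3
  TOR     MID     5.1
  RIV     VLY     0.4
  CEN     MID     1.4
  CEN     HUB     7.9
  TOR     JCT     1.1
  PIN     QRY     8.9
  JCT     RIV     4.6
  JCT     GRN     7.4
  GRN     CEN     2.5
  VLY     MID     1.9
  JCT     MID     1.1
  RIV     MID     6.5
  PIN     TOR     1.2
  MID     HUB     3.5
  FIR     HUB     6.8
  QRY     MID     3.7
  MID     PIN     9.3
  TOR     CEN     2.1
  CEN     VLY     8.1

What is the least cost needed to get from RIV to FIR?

Enumerating some paths:
RIV–VLY–MID–HUB–FIR: 0.4+1.9+3.5+6.8 = 12.6
RIV–JCT–MID–HUB–FIR: 4.6+1.1+3.5+6.8 = 16
RIV–MID–HUB–FIR: 6.5+3.5+6.8 = 16.8
Cheapest is RIV–VLY–MID–HUB–FIR at $12.6.

$12.6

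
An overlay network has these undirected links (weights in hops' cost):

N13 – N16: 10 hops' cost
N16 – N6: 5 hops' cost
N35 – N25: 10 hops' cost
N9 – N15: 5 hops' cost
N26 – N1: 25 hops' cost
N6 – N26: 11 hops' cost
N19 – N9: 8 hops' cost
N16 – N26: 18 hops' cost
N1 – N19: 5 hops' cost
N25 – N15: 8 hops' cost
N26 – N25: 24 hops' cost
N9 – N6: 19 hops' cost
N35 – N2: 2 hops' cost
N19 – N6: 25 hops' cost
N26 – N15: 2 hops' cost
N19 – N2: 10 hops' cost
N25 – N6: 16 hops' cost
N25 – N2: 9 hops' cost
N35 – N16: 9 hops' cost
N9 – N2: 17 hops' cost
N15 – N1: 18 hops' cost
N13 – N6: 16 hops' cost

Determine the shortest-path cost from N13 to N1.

36 hops' cost

Running Dijkstra from N13:
N13: 0
N16: 10  (via N13)
N6: 15  (via N16)
N35: 19  (via N16)
N2: 21  (via N35)
N26: 26  (via N6)
N15: 28  (via N26)
N25: 29  (via N35)
N19: 31  (via N2)
N9: 33  (via N15)
N1: 36  (via N19)
Shortest route: N13 → N16 → N35 → N2 → N19 → N1 = 36 hops' cost.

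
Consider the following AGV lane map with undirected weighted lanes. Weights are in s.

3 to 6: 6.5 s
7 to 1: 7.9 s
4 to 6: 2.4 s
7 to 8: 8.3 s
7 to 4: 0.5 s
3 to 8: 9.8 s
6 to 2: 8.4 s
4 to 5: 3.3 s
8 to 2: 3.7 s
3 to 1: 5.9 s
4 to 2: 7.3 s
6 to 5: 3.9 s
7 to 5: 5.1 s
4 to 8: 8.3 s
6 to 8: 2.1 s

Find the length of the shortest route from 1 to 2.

15.7 s

Settle nodes by increasing distance from 1:
1: 0
3: 5.9  (via 1)
7: 7.9  (via 1)
4: 8.4  (via 7)
6: 10.8  (via 4)
5: 11.7  (via 4)
8: 12.9  (via 6)
2: 15.7  (via 4)
Shortest route: 1 → 7 → 4 → 2 = 15.7 s.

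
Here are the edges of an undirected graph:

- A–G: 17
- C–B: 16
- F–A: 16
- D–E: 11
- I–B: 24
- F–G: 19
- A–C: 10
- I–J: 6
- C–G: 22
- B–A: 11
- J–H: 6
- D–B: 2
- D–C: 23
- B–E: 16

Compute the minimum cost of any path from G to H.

Running Dijkstra from G:
G: 0
A: 17  (via G)
F: 19  (via G)
C: 22  (via G)
B: 28  (via A)
D: 30  (via B)
E: 41  (via D)
I: 52  (via B)
J: 58  (via I)
H: 64  (via J)
Shortest route: G–A–B–I–J–H = 64.

64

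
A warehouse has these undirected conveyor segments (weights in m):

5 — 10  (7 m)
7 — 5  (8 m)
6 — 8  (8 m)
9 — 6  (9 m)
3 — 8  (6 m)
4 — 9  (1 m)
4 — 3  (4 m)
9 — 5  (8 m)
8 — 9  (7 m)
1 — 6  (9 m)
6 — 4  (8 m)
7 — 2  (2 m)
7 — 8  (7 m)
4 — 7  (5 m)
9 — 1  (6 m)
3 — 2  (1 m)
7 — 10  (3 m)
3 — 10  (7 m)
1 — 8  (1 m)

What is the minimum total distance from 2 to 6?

13 m

Enumerating some paths:
2 → 3 → 4 → 6: 1+4+8 = 13
2 → 7 → 4 → 6: 2+5+8 = 15
The minimum is 13 m via 2 → 3 → 4 → 6.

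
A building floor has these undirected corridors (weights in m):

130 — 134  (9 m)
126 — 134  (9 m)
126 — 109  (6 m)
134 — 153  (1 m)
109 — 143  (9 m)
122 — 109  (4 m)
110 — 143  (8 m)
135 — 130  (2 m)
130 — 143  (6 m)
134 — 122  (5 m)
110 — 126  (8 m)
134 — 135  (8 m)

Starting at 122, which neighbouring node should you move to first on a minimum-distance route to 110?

Enumerating some paths:
122 → 109 → 126 → 110: 4+6+8 = 18
122 → 109 → 143 → 110: 4+9+8 = 21
Cheapest is 122 → 109 → 126 → 110 at 18 m.
So from 122 the first move is to 109.

109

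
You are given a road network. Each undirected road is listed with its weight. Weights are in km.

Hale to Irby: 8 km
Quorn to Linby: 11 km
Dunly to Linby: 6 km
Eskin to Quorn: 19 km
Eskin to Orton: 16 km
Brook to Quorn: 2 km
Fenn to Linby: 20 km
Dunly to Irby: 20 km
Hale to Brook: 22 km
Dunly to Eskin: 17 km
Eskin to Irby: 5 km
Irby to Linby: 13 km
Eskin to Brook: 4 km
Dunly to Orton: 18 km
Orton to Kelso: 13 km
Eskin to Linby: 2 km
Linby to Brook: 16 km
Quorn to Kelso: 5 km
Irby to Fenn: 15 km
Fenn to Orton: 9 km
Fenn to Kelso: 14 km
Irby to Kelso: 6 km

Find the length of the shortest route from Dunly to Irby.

Settle nodes by increasing distance from Dunly:
Dunly: 0
Linby: 6  (via Dunly)
Eskin: 8  (via Linby)
Brook: 12  (via Eskin)
Irby: 13  (via Eskin)
Shortest route: Dunly → Linby → Eskin → Irby = 13 km.

13 km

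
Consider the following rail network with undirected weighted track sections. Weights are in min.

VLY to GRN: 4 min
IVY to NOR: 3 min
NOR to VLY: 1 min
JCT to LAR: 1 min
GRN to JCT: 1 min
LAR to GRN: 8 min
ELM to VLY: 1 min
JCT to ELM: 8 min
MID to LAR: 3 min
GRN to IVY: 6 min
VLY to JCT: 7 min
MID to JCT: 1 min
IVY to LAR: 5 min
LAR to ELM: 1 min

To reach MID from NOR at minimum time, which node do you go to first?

VLY

Compare a few routes:
NOR–VLY–GRN–JCT–MID: 1+4+1+1 = 7
NOR–VLY–ELM–LAR–MID: 1+1+1+3 = 6
NOR–VLY–ELM–LAR–JCT–MID: 1+1+1+1+1 = 5
The minimum is 5 min via NOR–VLY–ELM–LAR–JCT–MID.
So from NOR the first move is to VLY.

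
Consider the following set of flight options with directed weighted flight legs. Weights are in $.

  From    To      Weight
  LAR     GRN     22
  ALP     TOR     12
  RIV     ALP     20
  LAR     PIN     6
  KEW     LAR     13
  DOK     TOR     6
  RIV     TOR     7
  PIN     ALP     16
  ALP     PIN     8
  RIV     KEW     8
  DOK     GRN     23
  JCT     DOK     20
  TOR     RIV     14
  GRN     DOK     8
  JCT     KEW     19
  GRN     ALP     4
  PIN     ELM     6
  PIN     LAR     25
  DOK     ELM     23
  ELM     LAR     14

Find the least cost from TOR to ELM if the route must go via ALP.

Shortest TOR→ALP: TOR–RIV–ALP = 34
Best ALP to ELM: ALP–PIN–ELM costing 14
Total via ALP: 34 + 14 = $48.

$48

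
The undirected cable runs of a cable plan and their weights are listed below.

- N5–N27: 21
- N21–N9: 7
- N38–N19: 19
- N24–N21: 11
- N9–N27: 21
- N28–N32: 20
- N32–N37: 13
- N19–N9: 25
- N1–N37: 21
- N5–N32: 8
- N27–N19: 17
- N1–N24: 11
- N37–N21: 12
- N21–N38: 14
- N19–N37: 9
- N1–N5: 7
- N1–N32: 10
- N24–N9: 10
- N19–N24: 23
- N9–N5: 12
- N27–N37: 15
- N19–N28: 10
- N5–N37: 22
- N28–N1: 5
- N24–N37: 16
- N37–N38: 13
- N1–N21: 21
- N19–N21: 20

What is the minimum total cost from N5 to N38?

Enumerating some paths:
N5 - N32 - N37 - N38: 8+13+13 = 34
N5 - N9 - N21 - N38: 12+7+14 = 33
The minimum is 33 via N5 - N9 - N21 - N38.

33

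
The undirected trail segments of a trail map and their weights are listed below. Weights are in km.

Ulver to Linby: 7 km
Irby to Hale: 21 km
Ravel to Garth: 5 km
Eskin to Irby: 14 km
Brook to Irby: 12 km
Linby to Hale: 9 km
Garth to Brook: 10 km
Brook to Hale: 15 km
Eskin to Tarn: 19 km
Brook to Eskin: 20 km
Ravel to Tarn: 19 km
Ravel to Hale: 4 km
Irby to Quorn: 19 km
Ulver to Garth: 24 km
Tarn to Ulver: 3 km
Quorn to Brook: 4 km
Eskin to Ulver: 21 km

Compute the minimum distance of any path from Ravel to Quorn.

Compare a few routes:
Ravel - Hale - Brook - Quorn: 4+15+4 = 23
Ravel - Garth - Brook - Quorn: 5+10+4 = 19
The minimum is 19 km via Ravel - Garth - Brook - Quorn.

19 km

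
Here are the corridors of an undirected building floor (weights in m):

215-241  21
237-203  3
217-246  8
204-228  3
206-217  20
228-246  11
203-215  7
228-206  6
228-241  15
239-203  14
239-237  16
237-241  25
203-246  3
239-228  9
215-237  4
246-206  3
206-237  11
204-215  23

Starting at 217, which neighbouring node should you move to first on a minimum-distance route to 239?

246

Enumerating some paths:
217–246–228–239: 8+11+9 = 28
217–246–206–228–239: 8+3+6+9 = 26
217–246–203–237–239: 8+3+3+16 = 30
217–246–203–239: 8+3+14 = 25
The minimum is 25 m via 217–246–203–239.
So from 217 the first move is to 246.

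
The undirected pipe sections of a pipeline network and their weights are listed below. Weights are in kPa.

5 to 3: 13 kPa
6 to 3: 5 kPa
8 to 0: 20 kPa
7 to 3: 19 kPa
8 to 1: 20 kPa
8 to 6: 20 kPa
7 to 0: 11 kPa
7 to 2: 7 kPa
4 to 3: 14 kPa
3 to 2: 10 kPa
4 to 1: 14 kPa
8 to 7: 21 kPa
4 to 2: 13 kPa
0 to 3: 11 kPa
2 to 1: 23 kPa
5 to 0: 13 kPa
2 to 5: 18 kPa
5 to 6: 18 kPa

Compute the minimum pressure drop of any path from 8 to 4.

Enumerating some paths:
8–1–4: 20+14 = 34
8–7–2–4: 21+7+13 = 41
8–0–3–4: 20+11+14 = 45
8–6–3–4: 20+5+14 = 39
The minimum is 34 kPa via 8–1–4.

34 kPa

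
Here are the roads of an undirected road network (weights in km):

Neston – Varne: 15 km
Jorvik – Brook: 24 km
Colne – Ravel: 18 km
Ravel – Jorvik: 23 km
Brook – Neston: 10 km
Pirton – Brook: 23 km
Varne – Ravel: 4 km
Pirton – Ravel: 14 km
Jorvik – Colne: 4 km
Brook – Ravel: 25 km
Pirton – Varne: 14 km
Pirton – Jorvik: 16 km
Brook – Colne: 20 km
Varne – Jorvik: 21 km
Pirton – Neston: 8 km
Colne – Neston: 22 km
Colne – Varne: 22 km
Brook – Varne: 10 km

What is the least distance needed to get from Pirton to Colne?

20 km

Running Dijkstra from Pirton:
Pirton: 0
Neston: 8  (via Pirton)
Ravel: 14  (via Pirton)
Varne: 14  (via Pirton)
Jorvik: 16  (via Pirton)
Brook: 18  (via Neston)
Colne: 20  (via Jorvik)
Shortest route: Pirton → Jorvik → Colne = 20 km.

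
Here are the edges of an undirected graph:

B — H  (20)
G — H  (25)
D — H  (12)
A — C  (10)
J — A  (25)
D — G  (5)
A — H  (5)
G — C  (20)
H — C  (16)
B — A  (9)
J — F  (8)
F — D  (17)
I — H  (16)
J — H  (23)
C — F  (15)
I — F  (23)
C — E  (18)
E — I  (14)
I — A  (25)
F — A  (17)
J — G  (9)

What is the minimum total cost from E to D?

42

Running Dijkstra from E:
E: 0
I: 14  (via E)
C: 18  (via E)
A: 28  (via C)
H: 30  (via I)
F: 33  (via C)
B: 37  (via A)
G: 38  (via C)
J: 41  (via F)
D: 42  (via H)
Shortest route: E → I → H → D = 42.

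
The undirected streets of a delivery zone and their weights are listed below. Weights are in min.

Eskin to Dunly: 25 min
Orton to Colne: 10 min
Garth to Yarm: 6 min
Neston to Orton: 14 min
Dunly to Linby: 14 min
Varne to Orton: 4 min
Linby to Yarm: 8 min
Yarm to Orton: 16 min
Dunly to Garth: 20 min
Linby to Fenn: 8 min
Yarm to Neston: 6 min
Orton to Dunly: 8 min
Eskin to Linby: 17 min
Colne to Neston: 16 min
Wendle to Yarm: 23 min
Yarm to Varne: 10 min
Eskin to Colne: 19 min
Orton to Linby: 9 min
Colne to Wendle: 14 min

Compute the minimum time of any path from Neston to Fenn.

Shortest distances from Neston:
Neston: 0
Yarm: 6  (via Neston)
Garth: 12  (via Yarm)
Orton: 14  (via Neston)
Linby: 14  (via Yarm)
Colne: 16  (via Neston)
Varne: 16  (via Yarm)
Fenn: 22  (via Linby)
Shortest route: Neston → Yarm → Linby → Fenn = 22 min.

22 min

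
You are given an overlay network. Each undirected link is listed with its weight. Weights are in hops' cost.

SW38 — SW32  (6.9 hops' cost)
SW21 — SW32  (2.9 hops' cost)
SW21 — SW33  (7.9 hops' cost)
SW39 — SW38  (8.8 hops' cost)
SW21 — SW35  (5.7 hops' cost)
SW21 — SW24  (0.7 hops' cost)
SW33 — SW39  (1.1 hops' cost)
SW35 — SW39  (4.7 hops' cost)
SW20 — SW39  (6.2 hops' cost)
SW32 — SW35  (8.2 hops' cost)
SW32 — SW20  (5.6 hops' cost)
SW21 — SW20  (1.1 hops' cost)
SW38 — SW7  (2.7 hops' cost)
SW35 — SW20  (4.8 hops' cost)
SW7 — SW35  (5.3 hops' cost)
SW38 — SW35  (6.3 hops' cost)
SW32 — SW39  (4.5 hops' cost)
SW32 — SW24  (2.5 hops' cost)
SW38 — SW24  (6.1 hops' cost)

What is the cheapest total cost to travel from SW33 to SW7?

Candidate routes:
SW33 - SW39 - SW35 - SW7: 1.1+4.7+5.3 = 11.1
SW33 - SW39 - SW38 - SW7: 1.1+8.8+2.7 = 12.6
SW33 - SW39 - SW35 - SW38 - SW7: 1.1+4.7+6.3+2.7 = 14.8
The minimum is 11.1 hops' cost via SW33 - SW39 - SW35 - SW7.

11.1 hops' cost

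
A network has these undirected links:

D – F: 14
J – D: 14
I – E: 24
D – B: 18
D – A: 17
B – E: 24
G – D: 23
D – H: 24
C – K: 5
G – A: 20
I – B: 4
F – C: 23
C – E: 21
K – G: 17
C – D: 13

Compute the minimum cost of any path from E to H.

Compare a few routes:
E → C → F → D → H: 21+23+14+24 = 82
E → C → D → H: 21+13+24 = 58
E → I → B → D → H: 24+4+18+24 = 70
E → B → D → H: 24+18+24 = 66
The minimum is 58 via E → C → D → H.

58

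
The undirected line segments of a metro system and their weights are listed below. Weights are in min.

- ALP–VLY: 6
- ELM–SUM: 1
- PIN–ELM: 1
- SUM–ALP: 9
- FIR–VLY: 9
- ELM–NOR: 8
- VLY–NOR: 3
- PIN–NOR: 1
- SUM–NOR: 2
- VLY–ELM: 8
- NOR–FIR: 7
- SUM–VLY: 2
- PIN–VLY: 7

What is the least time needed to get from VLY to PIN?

Enumerating some paths:
VLY–SUM–NOR–PIN: 2+2+1 = 5
VLY–PIN: 7 = 7
VLY–SUM–ELM–PIN: 2+1+1 = 4
VLY–NOR–SUM–ELM–PIN: 3+2+1+1 = 7
The minimum is 4 min via VLY–SUM–ELM–PIN.

4 min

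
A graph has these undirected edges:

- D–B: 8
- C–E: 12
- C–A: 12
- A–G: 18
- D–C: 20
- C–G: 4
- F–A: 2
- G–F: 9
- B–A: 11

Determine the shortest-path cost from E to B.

35

Compare a few routes:
E - C - A - B: 12+12+11 = 35
E - C - G - F - A - B: 12+4+9+2+11 = 38
Cheapest is E - C - A - B at 35.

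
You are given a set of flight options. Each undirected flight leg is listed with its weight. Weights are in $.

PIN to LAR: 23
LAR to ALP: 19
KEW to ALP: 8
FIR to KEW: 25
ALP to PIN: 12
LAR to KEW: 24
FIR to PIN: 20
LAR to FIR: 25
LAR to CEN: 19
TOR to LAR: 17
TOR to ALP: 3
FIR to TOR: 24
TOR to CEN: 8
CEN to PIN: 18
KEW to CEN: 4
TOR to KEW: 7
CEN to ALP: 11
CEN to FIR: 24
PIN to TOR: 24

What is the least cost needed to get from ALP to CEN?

$11

Enumerating some paths:
ALP - CEN: 11 = 11
ALP - KEW - CEN: 8+4 = 12
The minimum is $11 via ALP - CEN.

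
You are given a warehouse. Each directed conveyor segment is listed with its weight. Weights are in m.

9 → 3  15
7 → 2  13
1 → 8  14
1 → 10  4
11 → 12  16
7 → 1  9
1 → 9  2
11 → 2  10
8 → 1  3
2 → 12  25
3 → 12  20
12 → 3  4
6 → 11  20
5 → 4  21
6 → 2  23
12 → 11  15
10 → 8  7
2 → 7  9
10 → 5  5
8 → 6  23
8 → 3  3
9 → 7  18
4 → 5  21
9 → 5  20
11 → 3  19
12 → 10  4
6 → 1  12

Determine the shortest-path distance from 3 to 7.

54 m

Shortest distances from 3:
3: 0
12: 20  (via 3)
10: 24  (via 12)
5: 29  (via 10)
8: 31  (via 10)
1: 34  (via 8)
11: 35  (via 12)
9: 36  (via 1)
2: 45  (via 11)
4: 50  (via 5)
6: 54  (via 8)
7: 54  (via 9)
Shortest route: 3–12–10–8–1–9–7 = 54 m.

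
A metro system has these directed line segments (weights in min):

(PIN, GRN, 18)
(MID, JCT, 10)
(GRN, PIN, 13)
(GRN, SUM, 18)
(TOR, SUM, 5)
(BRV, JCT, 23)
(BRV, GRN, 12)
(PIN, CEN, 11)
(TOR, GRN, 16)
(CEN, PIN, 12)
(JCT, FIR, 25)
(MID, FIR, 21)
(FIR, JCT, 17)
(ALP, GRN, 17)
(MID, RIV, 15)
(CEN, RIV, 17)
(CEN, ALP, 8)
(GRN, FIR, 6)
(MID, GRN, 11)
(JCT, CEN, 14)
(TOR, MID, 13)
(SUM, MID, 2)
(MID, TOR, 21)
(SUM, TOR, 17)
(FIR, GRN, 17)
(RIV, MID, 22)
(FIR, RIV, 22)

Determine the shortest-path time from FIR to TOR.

52 min

Settle nodes by increasing distance from FIR:
FIR: 0
GRN: 17  (via FIR)
JCT: 17  (via FIR)
RIV: 22  (via FIR)
PIN: 30  (via GRN)
CEN: 31  (via JCT)
SUM: 35  (via GRN)
MID: 37  (via SUM)
ALP: 39  (via CEN)
TOR: 52  (via SUM)
Shortest route: FIR–GRN–SUM–TOR = 52 min.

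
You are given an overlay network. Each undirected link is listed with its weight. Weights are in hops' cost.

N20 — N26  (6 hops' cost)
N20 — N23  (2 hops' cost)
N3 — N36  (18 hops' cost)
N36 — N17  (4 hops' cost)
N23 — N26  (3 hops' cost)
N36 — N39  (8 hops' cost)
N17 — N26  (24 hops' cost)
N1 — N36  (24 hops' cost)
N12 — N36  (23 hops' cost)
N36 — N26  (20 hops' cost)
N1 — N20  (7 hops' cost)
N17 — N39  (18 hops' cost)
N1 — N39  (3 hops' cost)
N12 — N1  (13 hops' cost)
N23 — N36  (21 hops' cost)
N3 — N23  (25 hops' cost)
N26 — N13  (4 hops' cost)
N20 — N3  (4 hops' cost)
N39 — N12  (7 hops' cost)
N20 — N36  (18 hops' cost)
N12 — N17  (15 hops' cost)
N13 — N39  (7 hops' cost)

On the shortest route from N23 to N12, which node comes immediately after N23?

N20

Enumerating some paths:
N23 - N26 - N13 - N39 - N12: 3+4+7+7 = 21
N23 - N20 - N1 - N39 - N12: 2+7+3+7 = 19
Cheapest is N23 - N20 - N1 - N39 - N12 at 19 hops' cost.
So from N23 the first move is to N20.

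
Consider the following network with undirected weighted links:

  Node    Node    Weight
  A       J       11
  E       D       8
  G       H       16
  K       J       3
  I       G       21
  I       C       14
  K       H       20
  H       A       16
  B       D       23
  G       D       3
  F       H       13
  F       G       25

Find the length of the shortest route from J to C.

74

Compare a few routes:
J → K → H → G → I → C: 3+20+16+21+14 = 74
J → A → H → F → G → I → C: 11+16+13+25+21+14 = 100
J → A → H → G → I → C: 11+16+16+21+14 = 78
J → K → H → F → G → I → C: 3+20+13+25+21+14 = 96
Cheapest is J → K → H → G → I → C at 74.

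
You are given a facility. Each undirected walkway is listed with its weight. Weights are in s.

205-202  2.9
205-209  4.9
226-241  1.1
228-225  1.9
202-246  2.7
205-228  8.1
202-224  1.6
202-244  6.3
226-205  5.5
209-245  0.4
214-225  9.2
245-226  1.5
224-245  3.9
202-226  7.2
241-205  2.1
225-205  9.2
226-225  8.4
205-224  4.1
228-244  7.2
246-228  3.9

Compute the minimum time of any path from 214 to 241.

18.7 s

Running Dijkstra from 214:
214: 0
225: 9.2  (via 214)
228: 11.1  (via 225)
246: 15  (via 228)
226: 17.6  (via 225)
202: 17.7  (via 246)
244: 18.3  (via 228)
205: 18.4  (via 225)
241: 18.7  (via 226)
Shortest route: 214 → 225 → 226 → 241 = 18.7 s.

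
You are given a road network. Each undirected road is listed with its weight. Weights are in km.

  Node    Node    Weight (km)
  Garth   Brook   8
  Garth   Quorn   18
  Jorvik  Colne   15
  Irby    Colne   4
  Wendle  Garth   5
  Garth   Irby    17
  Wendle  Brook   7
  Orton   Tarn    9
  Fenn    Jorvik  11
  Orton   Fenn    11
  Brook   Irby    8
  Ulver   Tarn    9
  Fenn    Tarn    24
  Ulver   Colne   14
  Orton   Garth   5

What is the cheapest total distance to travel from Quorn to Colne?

38 km

Enumerating some paths:
Quorn → Garth → Irby → Colne: 18+17+4 = 39
Quorn → Garth → Brook → Irby → Colne: 18+8+8+4 = 38
The minimum is 38 km via Quorn → Garth → Brook → Irby → Colne.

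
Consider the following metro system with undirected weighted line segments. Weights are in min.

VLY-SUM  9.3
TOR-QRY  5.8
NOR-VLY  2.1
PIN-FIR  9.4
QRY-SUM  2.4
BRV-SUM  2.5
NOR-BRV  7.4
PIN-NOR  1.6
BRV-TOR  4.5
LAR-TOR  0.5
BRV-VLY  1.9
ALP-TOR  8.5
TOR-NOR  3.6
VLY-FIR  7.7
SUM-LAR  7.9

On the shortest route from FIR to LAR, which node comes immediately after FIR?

VLY

Enumerating some paths:
FIR - VLY - BRV - TOR - LAR: 7.7+1.9+4.5+0.5 = 14.6
FIR - VLY - NOR - TOR - LAR: 7.7+2.1+3.6+0.5 = 13.9
Cheapest is FIR - VLY - NOR - TOR - LAR at 13.9 min.
So from FIR the first move is to VLY.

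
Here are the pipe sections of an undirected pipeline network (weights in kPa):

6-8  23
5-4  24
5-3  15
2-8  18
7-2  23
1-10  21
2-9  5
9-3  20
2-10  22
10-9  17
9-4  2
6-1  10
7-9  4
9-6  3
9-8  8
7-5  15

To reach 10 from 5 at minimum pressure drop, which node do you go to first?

7

Enumerating some paths:
5–7–9–10: 15+4+17 = 36
5–4–9–10: 24+2+17 = 43
Cheapest is 5–7–9–10 at 36 kPa.
So from 5 the first move is to 7.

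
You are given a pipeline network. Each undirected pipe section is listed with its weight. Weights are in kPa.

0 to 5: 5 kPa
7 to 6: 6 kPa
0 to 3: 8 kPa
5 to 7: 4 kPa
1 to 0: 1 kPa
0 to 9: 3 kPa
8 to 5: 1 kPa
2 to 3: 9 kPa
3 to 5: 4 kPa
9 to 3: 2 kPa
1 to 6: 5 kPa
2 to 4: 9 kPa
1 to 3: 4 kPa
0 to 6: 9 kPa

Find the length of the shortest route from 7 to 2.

17 kPa

Settle nodes by increasing distance from 7:
7: 0
5: 4  (via 7)
8: 5  (via 5)
6: 6  (via 7)
3: 8  (via 5)
0: 9  (via 5)
1: 10  (via 0)
9: 10  (via 3)
2: 17  (via 3)
Shortest route: 7–5–3–2 = 17 kPa.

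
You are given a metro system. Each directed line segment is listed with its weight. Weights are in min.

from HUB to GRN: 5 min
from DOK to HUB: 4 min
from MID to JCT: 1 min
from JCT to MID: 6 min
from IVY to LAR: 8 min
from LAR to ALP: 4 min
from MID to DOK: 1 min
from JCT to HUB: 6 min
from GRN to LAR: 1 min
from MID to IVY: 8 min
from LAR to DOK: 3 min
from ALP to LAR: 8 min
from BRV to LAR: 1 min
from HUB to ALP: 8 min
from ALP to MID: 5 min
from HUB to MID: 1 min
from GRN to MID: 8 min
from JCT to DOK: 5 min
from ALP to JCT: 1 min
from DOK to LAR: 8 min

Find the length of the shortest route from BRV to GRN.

13 min

Enumerating some paths:
BRV - LAR - DOK - HUB - GRN: 1+3+4+5 = 13
BRV - LAR - ALP - JCT - HUB - GRN: 1+4+1+6+5 = 17
The minimum is 13 min via BRV - LAR - DOK - HUB - GRN.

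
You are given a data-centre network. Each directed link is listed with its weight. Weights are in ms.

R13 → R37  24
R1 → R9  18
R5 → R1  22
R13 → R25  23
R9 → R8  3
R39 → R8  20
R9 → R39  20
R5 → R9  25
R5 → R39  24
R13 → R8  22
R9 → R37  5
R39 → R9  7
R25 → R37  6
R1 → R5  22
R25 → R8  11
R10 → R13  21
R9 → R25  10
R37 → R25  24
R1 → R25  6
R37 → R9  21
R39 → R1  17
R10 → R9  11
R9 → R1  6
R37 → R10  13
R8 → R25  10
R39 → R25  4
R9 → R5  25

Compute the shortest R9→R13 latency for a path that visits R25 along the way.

50 ms

Best R9 to R25: R9–R25 costing 10
Shortest R25→R13: R25–R37–R10–R13 = 40
Total via R25: 10 + 40 = 50 ms.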